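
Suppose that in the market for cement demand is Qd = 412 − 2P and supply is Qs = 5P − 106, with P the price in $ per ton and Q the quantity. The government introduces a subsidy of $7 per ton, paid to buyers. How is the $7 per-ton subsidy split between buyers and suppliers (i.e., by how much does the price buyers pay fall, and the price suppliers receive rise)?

Buyers gain $5 per ton; suppliers gain $2 per ton.

Before the subsidy: set 412 − 2P = 5P − 106 → P* = $74, Q* = 264.
With a per-unit subsidy paid to buyers, each effectively pays P − 7, so demand becomes Qd = 412 − 2(P − 7).
New equilibrium: buyers pay $69, suppliers receive $76, Q = 274. (Wedge: Pb − Ps = −7.)
Gain to buyers: $5; to suppliers: $2. (They sum to $7.)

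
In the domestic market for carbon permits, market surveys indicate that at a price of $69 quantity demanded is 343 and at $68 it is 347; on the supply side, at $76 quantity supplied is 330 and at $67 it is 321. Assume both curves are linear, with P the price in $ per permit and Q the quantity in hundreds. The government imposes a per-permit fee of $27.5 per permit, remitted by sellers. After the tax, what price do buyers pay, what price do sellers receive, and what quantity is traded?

Demand slope: (347 − 343)/(68 − 69) = -4, so Qd = 619 − 4P.
Supply slope: (321 − 330)/(67 − 76) = 1, so Qs = P + 254.
Without the tax, 619 − 4P = P + 254 gives 5P = 365, so P* = $73 and Q* = 327.
With the tax collected from sellers, supply shifts: Qs = (P − 27.5) + 254.
New equilibrium: buyers pay $78.5, sellers receive $51, Q = 305. (Wedge: Pb − Ps = 27.5.)

Buyers pay $78.5; sellers receive $51; quantity = 305.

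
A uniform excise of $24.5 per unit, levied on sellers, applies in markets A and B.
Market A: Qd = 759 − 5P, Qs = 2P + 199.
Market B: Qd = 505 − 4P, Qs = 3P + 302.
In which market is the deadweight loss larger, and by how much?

Market B, by $85.75.

Market A: pre-tax P* = $80, Q* = 359; post-tax Q = 324; deadweight loss = $428.75.
Market B: pre-tax P* = $29, Q* = 389; post-tax Q = 347; deadweight loss = $514.5.
Difference: $428.75 vs $514.5 → market B is larger by $85.75.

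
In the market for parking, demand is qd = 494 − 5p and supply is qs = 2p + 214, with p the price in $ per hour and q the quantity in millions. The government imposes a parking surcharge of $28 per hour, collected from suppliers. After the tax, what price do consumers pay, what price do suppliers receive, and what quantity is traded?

Without the tax, 494 − 5p = 2p + 214 gives 7p = 280, so p* = $40 and q* = 294.
With the tax collected from suppliers, supply shifts: qs = 2(p − 28) + 214.
New equilibrium: consumers pay $48, suppliers receive $20, q = 254. (Wedge: pb − ps = 28.)
The less price-elastic side of the market bears the larger share of a per-unit tax.

Consumers pay $48; suppliers receive $20; quantity = 254.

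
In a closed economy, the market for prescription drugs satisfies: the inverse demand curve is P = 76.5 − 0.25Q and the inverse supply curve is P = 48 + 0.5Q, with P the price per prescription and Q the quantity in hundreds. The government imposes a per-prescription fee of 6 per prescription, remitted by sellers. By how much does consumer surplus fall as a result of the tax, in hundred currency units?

Rewrite in direct form: Qd = 306 − 4P and Qs = 2P − 96.
Without the tax, 306 − 4P = 2P − 96 gives 6P = 402, so P* = 67 and Q* = 38.
With the tax collected from sellers, supply shifts: Qs = 2(P − 6) − 96.
New equilibrium: consumers pay 69, sellers receive 63, Q = 30. (Wedge: Pb − Ps = 6.)
ΔCS is the trapezoid between Q = 30 and Q = 38 of height 2: ½ · (38 + 30) · 2 = 68.

Consumer surplus falls by 68 hundred.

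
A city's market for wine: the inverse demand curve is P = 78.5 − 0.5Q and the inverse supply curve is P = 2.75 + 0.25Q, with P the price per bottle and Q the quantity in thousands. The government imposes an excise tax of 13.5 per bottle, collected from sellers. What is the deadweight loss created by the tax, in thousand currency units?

Rewrite in direct form: Qd = 157 − 2P and Qs = 4P − 11.
Without the tax, 157 − 2P = 4P − 11 gives 6P = 168, so P* = 28 and Q* = 101.
With the tax collected from sellers, supply shifts: Qs = 4(P − 13.5) − 11.
New equilibrium: consumers pay 37, sellers receive 23.5, Q = 83. (Wedge: Pb − Ps = 13.5.)
Quantity falls by |ΔQ| = |101 − 83| = 18.
DWL = ½ · t · |ΔQ| = ½ · 13.5 · 18 = 121.5.

Deadweight loss = 121.5 thousand.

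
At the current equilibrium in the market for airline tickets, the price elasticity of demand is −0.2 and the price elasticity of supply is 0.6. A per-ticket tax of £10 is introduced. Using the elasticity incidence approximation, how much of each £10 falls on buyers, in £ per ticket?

Buyers bear ≈ £7.5 per ticket.

Incidence ratio: buyers' share ≈ εs / (εs + |εd|) = 0.6 / (0.6 + 0.2) = 0.75.
So buyers bear ≈ 0.75 × £10 = £7.5; sellers bear £2.5.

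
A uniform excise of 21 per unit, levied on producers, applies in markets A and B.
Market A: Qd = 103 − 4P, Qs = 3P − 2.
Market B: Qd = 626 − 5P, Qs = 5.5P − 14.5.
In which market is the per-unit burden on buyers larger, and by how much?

Market A: pre-tax P* = 15, Q* = 43; post-tax Q = 7; per-unit burden on buyers = 9.
Market B: pre-tax P* = 61, Q* = 321; post-tax Q = 266; per-unit burden on buyers = 11.
Difference: 9 vs 11 → market B is larger by 2.

Market B, by 2.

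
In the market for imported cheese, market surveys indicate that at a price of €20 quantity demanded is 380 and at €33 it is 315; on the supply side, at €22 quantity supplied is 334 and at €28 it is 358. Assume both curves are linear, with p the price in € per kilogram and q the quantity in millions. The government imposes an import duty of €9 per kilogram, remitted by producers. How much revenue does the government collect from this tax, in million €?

Demand slope: (315 − 380)/(33 − 20) = -5, so qd = 480 − 5p.
Supply slope: (358 − 334)/(28 − 22) = 4, so qs = 4p + 246.
Before the tax: set 480 − 5p = 4p + 246 → p* = €26, q* = 350.
With the tax collected from producers, supply shifts: qs = 4(p − 9) + 246.
Solving gives q = 330 with consumers paying €30 and producers receiving €21 (the €9 wedge).
Revenue = t · Q = 9 · 330 = €2970.

Tax revenue = €2970 million.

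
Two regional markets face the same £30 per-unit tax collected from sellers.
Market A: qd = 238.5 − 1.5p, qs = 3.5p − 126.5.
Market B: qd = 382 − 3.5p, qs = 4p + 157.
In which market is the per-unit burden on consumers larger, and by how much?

Market A, by £5.

Market A: pre-tax p* = £73, q* = 129; post-tax q = 97.5; per-unit burden on consumers = £21.
Market B: pre-tax p* = £30, q* = 277; post-tax q = 221; per-unit burden on consumers = £16.
Difference: £21 vs £16 → market A is larger by £5.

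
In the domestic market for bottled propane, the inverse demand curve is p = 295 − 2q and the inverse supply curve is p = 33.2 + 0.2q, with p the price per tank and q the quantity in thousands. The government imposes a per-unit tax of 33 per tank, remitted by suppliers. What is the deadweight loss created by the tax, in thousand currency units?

Deadweight loss = 247.5 thousand.

Rewrite in direct form: qd = 147.5 − 0.5p and qs = 5p − 166.
Before the tax: set 147.5 − 0.5p = 5p − 166 → p* = 57, q* = 119.
With the tax collected from suppliers, supply shifts: qs = 5(p − 33) − 166.
Solving gives q = 104 with buyers paying 87 and suppliers receiving 54 (the 33 wedge).
Quantity falls by |ΔQ| = |119 − 104| = 15.
DWL = ½ · t · |ΔQ| = ½ · 33 · 15 = 247.5.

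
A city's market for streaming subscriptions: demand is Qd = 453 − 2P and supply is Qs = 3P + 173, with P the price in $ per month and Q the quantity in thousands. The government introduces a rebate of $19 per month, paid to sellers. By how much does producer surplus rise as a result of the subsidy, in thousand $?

Without the subsidy, 453 − 2P = 3P + 173 gives 5P = 280, so P* = $56 and Q* = 341.
With a per-unit subsidy paid to sellers, each receives P + 19 per unit sold, so supply becomes Qs = 3(P + 19) + 173.
Solving gives Q = 363.8 with consumers paying $44.6 and sellers receiving $63.6 (the $19 wedge).
ΔPS is the trapezoid between Q = 363.8 and Q = 341 of height $7.6: ½ · (341 + 363.8) · 7.6 = $2678.24.

Producer surplus rises by $2678.24 thousand.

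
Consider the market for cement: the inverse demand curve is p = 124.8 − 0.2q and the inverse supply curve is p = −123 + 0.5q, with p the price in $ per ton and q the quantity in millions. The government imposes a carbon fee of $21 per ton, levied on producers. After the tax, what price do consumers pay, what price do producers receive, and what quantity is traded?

Consumers pay $60; producers receive $39; quantity = 324.

Rewrite in direct form: qd = 624 − 5p and qs = 2p + 246.
Before the tax: set 624 − 5p = 2p + 246 → p* = $54, q* = 354.
With the tax collected from producers, supply shifts: qs = 2(p − 21) + 246.
Solving gives q = 324 with consumers paying $60 and producers receiving $39 (the $21 wedge).
The less price-elastic side of the market bears the larger share of a per-unit tax.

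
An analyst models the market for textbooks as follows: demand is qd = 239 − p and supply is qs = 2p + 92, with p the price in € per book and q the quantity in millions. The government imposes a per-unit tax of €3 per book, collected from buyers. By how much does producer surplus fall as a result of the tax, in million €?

Producer surplus falls by €189 million.

Without the tax, 239 − p = 2p + 92 gives 3p = 147, so p* = €49 and q* = 190.
With the tax collected from buyers, demand (in seller-price terms) shifts: qd = 239 − (p + 3).
New equilibrium: buyers pay €51, producers receive €48, q = 188. (Wedge: pb − ps = 3.)
ΔPS is the trapezoid between Q = 188 and Q = 190 of height €1: ½ · (190 + 188) · 1 = €189.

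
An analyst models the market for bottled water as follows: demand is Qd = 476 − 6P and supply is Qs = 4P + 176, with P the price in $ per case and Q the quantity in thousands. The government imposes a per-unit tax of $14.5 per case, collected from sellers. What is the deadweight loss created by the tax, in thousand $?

Without the tax, 476 − 6P = 4P + 176 gives 10P = 300, so P* = $30 and Q* = 296.
With the tax collected from sellers, supply shifts: Qs = 4(P − 14.5) + 176.
Solving gives Q = 261.2 with consumers paying $35.8 and sellers receiving $21.3 (the $14.5 wedge).
Quantity falls by |ΔQ| = |296 − 261.2| = 34.8.
DWL = ½ · t · |ΔQ| = ½ · 14.5 · 34.8 = $252.3.

Deadweight loss = $252.3 thousand.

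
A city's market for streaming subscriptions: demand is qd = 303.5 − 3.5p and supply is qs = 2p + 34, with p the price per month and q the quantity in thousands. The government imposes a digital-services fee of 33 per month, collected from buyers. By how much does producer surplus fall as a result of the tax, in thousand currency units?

Without the tax, 303.5 − 3.5p = 2p + 34 gives 5.5p = 269.5, so p* = 49 and q* = 132.
With the tax collected from buyers, demand (in seller-price terms) shifts: qd = 303.5 − 3.5(p + 33).
New equilibrium: buyers pay 61, sellers receive 28, q = 90. (Wedge: pb − ps = 33.)
ΔPS is the trapezoid between Q = 90 and Q = 132 of height 21: ½ · (132 + 90) · 21 = 2331.

Producer surplus falls by 2331 thousand.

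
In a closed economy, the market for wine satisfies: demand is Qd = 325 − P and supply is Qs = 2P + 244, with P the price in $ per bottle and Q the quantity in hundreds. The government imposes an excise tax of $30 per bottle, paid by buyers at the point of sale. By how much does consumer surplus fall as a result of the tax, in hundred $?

Consumer surplus falls by $5760 hundred.

Before the tax: set 325 − P = 2P + 244 → P* = $27, Q* = 298.
With the tax collected from buyers, demand (in seller-price terms) shifts: Qd = 325 − (P + 30).
Solving gives Q = 278 with buyers paying $47 and producers receiving $17 (the $30 wedge).
ΔCS is the trapezoid between Q = 278 and Q = 298 of height $20: ½ · (298 + 278) · 20 = $5760.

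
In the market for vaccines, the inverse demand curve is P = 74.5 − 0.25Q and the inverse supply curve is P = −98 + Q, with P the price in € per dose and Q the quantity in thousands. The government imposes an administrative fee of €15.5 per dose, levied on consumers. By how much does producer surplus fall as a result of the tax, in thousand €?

Producer surplus falls by €1634.32 thousand.

Rewrite in direct form: Qd = 298 − 4P and Qs = P + 98.
Before the tax: set 298 − 4P = P + 98 → P* = €40, Q* = 138.
With the tax collected from consumers, demand (in seller-price terms) shifts: Qd = 298 − 4(P + 15.5).
New equilibrium: consumers pay €43.1, suppliers receive €27.6, Q = 125.6. (Wedge: Pb − Ps = 15.5.)
ΔPS is the trapezoid between Q = 125.6 and Q = 138 of height €12.4: ½ · (138 + 125.6) · 12.4 = €1634.32.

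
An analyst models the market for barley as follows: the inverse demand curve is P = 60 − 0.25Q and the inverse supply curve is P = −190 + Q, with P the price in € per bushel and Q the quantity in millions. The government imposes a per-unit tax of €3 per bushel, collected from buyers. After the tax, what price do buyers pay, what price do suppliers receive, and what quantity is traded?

Inverting to Q(P) form: Qd = 240 − 4P; Qs = P + 190.
Before the tax: set 240 − 4P = P + 190 → P* = €10, Q* = 200.
With the tax collected from buyers, demand (in seller-price terms) shifts: Qd = 240 − 4(P + 3).
New equilibrium: buyers pay €10.6, suppliers receive €7.6, Q = 197.6. (Wedge: Pb − Ps = 3.)

Buyers pay €10.6; suppliers receive €7.6; quantity = 197.6.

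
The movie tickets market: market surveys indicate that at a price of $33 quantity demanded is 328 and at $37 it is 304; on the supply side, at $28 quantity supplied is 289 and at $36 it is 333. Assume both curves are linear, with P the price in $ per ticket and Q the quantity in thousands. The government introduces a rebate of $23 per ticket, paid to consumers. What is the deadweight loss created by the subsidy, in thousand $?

Demand slope: (304 − 328)/(37 − 33) = -6, so Qd = 526 − 6P.
Supply slope: (333 − 289)/(36 − 28) = 5.5, so Qs = 5.5P + 135.
Before the subsidy: set 526 − 6P = 5.5P + 135 → P* = $34, Q* = 322.
With a per-unit subsidy paid to consumers, each effectively pays P − 23, so demand becomes Qd = 526 − 6(P − 23).
New equilibrium: consumers pay $23, producers receive $46, Q = 388. (Wedge: Pb − Ps = −23.)
Quantity rises by |ΔQ| = |322 − 388| = 66.
DWL = ½ · t · |ΔQ| = ½ · 23 · 66 = $759.

Deadweight loss = $759 thousand.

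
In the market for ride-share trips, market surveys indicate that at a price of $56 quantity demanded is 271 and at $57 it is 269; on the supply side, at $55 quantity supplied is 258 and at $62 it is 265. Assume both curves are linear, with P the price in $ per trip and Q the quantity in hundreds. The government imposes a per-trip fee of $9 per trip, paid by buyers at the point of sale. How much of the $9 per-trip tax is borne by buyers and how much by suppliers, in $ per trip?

Demand slope: (269 − 271)/(57 − 56) = -2, so Qd = 383 − 2P.
Supply slope: (265 − 258)/(62 − 55) = 1, so Qs = P + 203.
Before the tax: set 383 − 2P = P + 203 → P* = $60, Q* = 263.
With the tax collected from buyers, demand (in seller-price terms) shifts: Qd = 383 − 2(P + 9).
New equilibrium: buyers pay $63, suppliers receive $54, Q = 257. (Wedge: Pb − Ps = 9.)
Burden on buyers: $3; on suppliers: $6. (They sum to $9.)
The less price-elastic side of the market bears the larger share of a per-unit tax.

Buyers bear $3 per trip; suppliers bear $6 per trip.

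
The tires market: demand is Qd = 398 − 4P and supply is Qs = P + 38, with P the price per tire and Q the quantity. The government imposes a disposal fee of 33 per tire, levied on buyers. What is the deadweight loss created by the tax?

Deadweight loss = 435.6.

Before the tax: set 398 − 4P = P + 38 → P* = 72, Q* = 110.
With the tax collected from buyers, demand (in seller-price terms) shifts: Qd = 398 − 4(P + 33).
Solving gives Q = 83.6 with buyers paying 78.6 and suppliers receiving 45.6 (the 33 wedge).
Quantity falls by |ΔQ| = |110 − 83.6| = 26.4.
DWL = ½ · t · |ΔQ| = ½ · 33 · 26.4 = 435.6.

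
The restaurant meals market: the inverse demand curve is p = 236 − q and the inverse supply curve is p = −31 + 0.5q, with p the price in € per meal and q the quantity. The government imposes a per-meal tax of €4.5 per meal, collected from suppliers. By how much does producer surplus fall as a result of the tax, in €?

Rewrite in direct form: qd = 236 − p and qs = 2p + 62.
Before the tax: set 236 − p = 2p + 62 → p* = €58, q* = 178.
With the tax collected from suppliers, supply shifts: qs = 2(p − 4.5) + 62.
New equilibrium: consumers pay €61, suppliers receive €56.5, q = 175. (Wedge: pb − ps = 4.5.)
ΔPS is the trapezoid between Q = 175 and Q = 178 of height €1.5: ½ · (178 + 175) · 1.5 = €264.75.

Producer surplus falls by €264.75.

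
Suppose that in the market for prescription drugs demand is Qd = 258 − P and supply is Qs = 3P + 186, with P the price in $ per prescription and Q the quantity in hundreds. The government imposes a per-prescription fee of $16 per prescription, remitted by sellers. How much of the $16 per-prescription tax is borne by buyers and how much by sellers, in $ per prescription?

Before the tax: set 258 − P = 3P + 186 → P* = $18, Q* = 240.
With the tax collected from sellers, supply shifts: Qs = 3(P − 16) + 186.
New equilibrium: buyers pay $30, sellers receive $14, Q = 228. (Wedge: Pb − Ps = 16.)
Burden on buyers: $12; on sellers: $4. (They sum to $16.)

Buyers bear $12 per prescription; sellers bear $4 per prescription.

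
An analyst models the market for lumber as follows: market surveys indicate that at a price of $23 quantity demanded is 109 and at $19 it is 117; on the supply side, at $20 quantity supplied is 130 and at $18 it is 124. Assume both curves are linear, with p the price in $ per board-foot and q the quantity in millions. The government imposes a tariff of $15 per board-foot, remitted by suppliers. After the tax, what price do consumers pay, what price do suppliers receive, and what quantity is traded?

Consumers pay $26; suppliers receive $11; quantity = 103.

Demand slope: (117 − 109)/(19 − 23) = -2, so qd = 155 − 2p.
Supply slope: (124 − 130)/(18 − 20) = 3, so qs = 3p + 70.
Without the tax, 155 − 2p = 3p + 70 gives 5p = 85, so p* = $17 and q* = 121.
With the tax collected from suppliers, supply shifts: qs = 3(p − 15) + 70.
Solving gives q = 103 with consumers paying $26 and suppliers receiving $11 (the $15 wedge).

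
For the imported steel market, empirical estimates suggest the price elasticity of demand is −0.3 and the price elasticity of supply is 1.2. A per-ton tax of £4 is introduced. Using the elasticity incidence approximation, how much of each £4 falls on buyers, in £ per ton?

Buyers bear ≈ £3.2 per ton.

Incidence ratio: buyers' share ≈ εs / (εs + |εd|) = 1.2 / (1.2 + 0.3) = 0.8.
So buyers bear ≈ 0.8 × £4 = £3.2; suppliers bear £0.8.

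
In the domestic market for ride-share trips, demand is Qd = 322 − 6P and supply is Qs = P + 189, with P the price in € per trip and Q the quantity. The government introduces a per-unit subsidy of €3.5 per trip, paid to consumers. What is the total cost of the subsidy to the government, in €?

Before the subsidy: set 322 − 6P = P + 189 → P* = €19, Q* = 208.
With a per-unit subsidy paid to consumers, each effectively pays P − 3.5, so demand becomes Qd = 322 − 6(P − 3.5).
Solving gives Q = 211 with consumers paying €18.5 and producers receiving €22 (the €3.5 wedge).
Outlay = t · Q = 3.5 · 211 = €738.5.

Government outlay = €738.5.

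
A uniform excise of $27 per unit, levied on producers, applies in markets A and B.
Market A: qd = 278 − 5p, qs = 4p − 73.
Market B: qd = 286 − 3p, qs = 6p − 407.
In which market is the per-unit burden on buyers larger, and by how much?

Market A: pre-tax p* = $39, q* = 83; post-tax q = 23; per-unit burden on buyers = $12.
Market B: pre-tax p* = $77, q* = 55; post-tax q = 1; per-unit burden on buyers = $18.
Difference: $12 vs $18 → market B is larger by $6.

Market B, by $6.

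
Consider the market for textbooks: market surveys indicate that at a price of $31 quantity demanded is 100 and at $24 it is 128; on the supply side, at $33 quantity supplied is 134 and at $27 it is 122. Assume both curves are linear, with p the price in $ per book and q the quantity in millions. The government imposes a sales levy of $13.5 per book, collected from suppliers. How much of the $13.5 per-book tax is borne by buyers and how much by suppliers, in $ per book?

Demand slope: (128 − 100)/(24 − 31) = -4, so qd = 224 − 4p.
Supply slope: (122 − 134)/(27 − 33) = 2, so qs = 2p + 68.
Without the tax, 224 − 4p = 2p + 68 gives 6p = 156, so p* = $26 and q* = 120.
With the tax collected from suppliers, supply shifts: qs = 2(p − 13.5) + 68.
Solving gives q = 102 with buyers paying $30.5 and suppliers receiving $17 (the $13.5 wedge).
Burden on buyers: $4.5; on suppliers: $9. (They sum to $13.5.)
The less price-elastic side of the market bears the larger share of a per-unit tax.

Buyers bear $4.5 per book; suppliers bear $9 per book.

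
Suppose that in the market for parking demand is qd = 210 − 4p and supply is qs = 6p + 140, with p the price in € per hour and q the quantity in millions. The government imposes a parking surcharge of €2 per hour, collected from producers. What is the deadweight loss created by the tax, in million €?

Deadweight loss = €4.8 million.

Without the tax, 210 − 4p = 6p + 140 gives 10p = 70, so p* = €7 and q* = 182.
With the tax collected from producers, supply shifts: qs = 6(p − 2) + 140.
New equilibrium: buyers pay €8.2, producers receive €6.2, q = 177.2. (Wedge: pb − ps = 2.)
Quantity falls by |ΔQ| = |182 − 177.2| = 4.8.
DWL = ½ · t · |ΔQ| = ½ · 2 · 4.8 = €4.8.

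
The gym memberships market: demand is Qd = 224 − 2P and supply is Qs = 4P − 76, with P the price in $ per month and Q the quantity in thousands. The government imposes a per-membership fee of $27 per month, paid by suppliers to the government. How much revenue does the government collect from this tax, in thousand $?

Without the tax, 224 − 2P = 4P − 76 gives 6P = 300, so P* = $50 and Q* = 124.
With the tax collected from suppliers, supply shifts: Qs = 4(P − 27) − 76.
New equilibrium: consumers pay $68, suppliers receive $41, Q = 88. (Wedge: Pb − Ps = 27.)
Revenue = t · Q = 27 · 88 = $2376.

Tax revenue = $2376 thousand.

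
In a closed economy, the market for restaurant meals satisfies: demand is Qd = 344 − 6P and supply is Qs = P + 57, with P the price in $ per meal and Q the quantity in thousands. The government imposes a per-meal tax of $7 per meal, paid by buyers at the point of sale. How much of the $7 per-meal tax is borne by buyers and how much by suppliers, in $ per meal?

Before the tax: set 344 − 6P = P + 57 → P* = $41, Q* = 98.
With the tax collected from buyers, demand (in seller-price terms) shifts: Qd = 344 − 6(P + 7).
Solving gives Q = 92 with buyers paying $42 and suppliers receiving $35 (the $7 wedge).
Burden on buyers: $1; on suppliers: $6. (They sum to $7.)
The less price-elastic side of the market bears the larger share of a per-unit tax.

Buyers bear $1 per meal; suppliers bear $6 per meal.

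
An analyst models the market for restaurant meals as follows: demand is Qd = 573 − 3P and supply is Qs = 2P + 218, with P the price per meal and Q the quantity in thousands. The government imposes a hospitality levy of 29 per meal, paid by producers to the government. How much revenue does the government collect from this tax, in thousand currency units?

Tax revenue = 9430.8 thousand.

Without the tax, 573 − 3P = 2P + 218 gives 5P = 355, so P* = 71 and Q* = 360.
With the tax collected from producers, supply shifts: Qs = 2(P − 29) + 218.
New equilibrium: consumers pay 82.6, producers receive 53.6, Q = 325.2. (Wedge: Pb − Ps = 29.)
Revenue = t · Q = 29 · 325.2 = 9430.8.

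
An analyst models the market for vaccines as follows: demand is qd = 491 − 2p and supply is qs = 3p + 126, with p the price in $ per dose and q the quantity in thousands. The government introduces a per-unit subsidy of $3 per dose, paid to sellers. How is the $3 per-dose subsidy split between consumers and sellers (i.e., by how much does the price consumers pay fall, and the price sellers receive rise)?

Before the subsidy: set 491 − 2p = 3p + 126 → p* = $73, q* = 345.
With a per-unit subsidy paid to sellers, each receives p + 3 per unit sold, so supply becomes qs = 3(p + 3) + 126.
Solving gives q = 348.6 with consumers paying $71.2 and sellers receiving $74.2 (the $3 wedge).
Gain to consumers: $1.8; to sellers: $1.2. (They sum to $3.)

Consumers gain $1.8 per dose; sellers gain $1.2 per dose.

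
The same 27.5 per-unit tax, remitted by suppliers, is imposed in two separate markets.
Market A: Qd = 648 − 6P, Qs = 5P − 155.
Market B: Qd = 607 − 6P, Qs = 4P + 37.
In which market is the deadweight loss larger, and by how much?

Market A, by 123.75.

Market A: pre-tax P* = 73, Q* = 210; post-tax Q = 135; deadweight loss = 1031.25.
Market B: pre-tax P* = 57, Q* = 265; post-tax Q = 199; deadweight loss = 907.5.
Difference: 1031.25 vs 907.5 → market A is larger by 123.75.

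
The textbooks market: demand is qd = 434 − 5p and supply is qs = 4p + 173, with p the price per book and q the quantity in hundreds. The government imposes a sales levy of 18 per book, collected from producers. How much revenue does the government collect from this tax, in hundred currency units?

Before the tax: set 434 − 5p = 4p + 173 → p* = 29, q* = 289.
With the tax collected from producers, supply shifts: qs = 4(p − 18) + 173.
Solving gives q = 249 with consumers paying 37 and producers receiving 19 (the 18 wedge).
Revenue = t · Q = 18 · 249 = 4482.

Tax revenue = 4482 hundred.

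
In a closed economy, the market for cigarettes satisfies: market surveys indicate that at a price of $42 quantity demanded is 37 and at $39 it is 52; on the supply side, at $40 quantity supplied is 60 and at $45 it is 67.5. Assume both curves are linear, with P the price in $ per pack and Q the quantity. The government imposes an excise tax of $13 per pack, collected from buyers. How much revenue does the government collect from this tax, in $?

Tax revenue = $546.

Demand slope: (52 − 37)/(39 − 42) = -5, so Qd = 247 − 5P.
Supply slope: (67.5 − 60)/(45 − 40) = 1.5, so Qs = 1.5P.
Without the tax, 247 − 5P = 1.5P gives 6.5P = 247, so P* = $38 and Q* = 57.
With the tax collected from buyers, demand (in seller-price terms) shifts: Qd = 247 − 5(P + 13).
Solving gives Q = 42 with buyers paying $41 and producers receiving $28 (the $13 wedge).
Revenue = t · Q = 13 · 42 = $546.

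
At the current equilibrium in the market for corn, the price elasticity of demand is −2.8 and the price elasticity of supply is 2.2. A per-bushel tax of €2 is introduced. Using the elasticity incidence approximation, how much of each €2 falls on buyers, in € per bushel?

Buyers bear ≈ €0.88 per bushel.

Incidence ratio: buyers' share ≈ εs / (εs + |εd|) = 2.2 / (2.2 + 2.8) = 0.44.
So buyers bear ≈ 0.44 × €2 = €0.88; producers bear €1.12.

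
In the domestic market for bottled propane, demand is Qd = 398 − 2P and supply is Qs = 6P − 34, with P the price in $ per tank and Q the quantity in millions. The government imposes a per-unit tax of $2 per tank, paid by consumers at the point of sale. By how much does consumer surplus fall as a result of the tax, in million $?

Without the tax, 398 − 2P = 6P − 34 gives 8P = 432, so P* = $54 and Q* = 290.
With the tax collected from consumers, demand (in seller-price terms) shifts: Qd = 398 − 2(P + 2).
Solving gives Q = 287 with consumers paying $55.5 and producers receiving $53.5 (the $2 wedge).
ΔCS is the trapezoid between Q = 287 and Q = 290 of height $1.5: ½ · (290 + 287) · 1.5 = $432.75.

Consumer surplus falls by $432.75 million.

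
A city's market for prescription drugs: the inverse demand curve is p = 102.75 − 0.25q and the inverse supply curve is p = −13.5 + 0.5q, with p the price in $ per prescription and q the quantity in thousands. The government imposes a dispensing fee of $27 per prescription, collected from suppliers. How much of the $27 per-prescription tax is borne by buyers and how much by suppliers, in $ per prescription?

Buyers bear $9 per prescription; suppliers bear $18 per prescription.

Rewrite in direct form: qd = 411 − 4p and qs = 2p + 27.
Before the tax: set 411 − 4p = 2p + 27 → p* = $64, q* = 155.
With the tax collected from suppliers, supply shifts: qs = 2(p − 27) + 27.
Solving gives q = 119 with buyers paying $73 and suppliers receiving $46 (the $27 wedge).
Burden on buyers: $9; on suppliers: $18. (They sum to $27.)
The less price-elastic side of the market bears the larger share of a per-unit tax.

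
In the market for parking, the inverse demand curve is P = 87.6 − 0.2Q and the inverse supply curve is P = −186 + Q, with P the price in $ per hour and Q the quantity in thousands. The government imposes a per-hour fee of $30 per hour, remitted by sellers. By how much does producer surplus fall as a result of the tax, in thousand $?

Producer surplus falls by $5387.5 thousand.

Inverting to Q(P) form: Qd = 438 − 5P; Qs = P + 186.
Before the tax: set 438 − 5P = P + 186 → P* = $42, Q* = 228.
With the tax collected from sellers, supply shifts: Qs = (P − 30) + 186.
Solving gives Q = 203 with buyers paying $47 and sellers receiving $17 (the $30 wedge).
ΔPS is the trapezoid between Q = 203 and Q = 228 of height $25: ½ · (228 + 203) · 25 = $5387.5.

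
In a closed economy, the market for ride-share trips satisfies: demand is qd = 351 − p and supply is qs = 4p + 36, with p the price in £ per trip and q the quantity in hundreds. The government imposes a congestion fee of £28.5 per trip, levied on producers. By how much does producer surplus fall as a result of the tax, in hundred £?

Without the tax, 351 − p = 4p + 36 gives 5p = 315, so p* = £63 and q* = 288.
With the tax collected from producers, supply shifts: qs = 4(p − 28.5) + 36.
Solving gives q = 265.2 with consumers paying £85.8 and producers receiving £57.3 (the £28.5 wedge).
ΔPS is the trapezoid between Q = 265.2 and Q = 288 of height £5.7: ½ · (288 + 265.2) · 5.7 = £1576.62.

Producer surplus falls by £1576.62 hundred.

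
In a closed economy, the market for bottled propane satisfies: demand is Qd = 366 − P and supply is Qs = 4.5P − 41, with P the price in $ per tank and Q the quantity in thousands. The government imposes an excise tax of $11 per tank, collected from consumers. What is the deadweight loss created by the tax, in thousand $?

Without the tax, 366 − P = 4.5P − 41 gives 5.5P = 407, so P* = $74 and Q* = 292.
With the tax collected from consumers, demand (in seller-price terms) shifts: Qd = 366 − (P + 11).
Solving gives Q = 283 with consumers paying $83 and producers receiving $72 (the $11 wedge).
Quantity falls by |ΔQ| = |292 − 283| = 9.
DWL = ½ · t · |ΔQ| = ½ · 11 · 9 = $49.5.

Deadweight loss = $49.5 thousand.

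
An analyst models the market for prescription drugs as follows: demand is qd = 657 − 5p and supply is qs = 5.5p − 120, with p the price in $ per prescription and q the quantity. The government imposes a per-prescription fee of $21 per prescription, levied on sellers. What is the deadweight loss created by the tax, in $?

Before the tax: set 657 − 5p = 5.5p − 120 → p* = $74, q* = 287.
With the tax collected from sellers, supply shifts: qs = 5.5(p − 21) − 120.
Solving gives q = 232 with buyers paying $85 and sellers receiving $64 (the $21 wedge).
Quantity falls by |ΔQ| = |287 − 232| = 55.
DWL = ½ · t · |ΔQ| = ½ · 21 · 55 = $577.5.

Deadweight loss = $577.5.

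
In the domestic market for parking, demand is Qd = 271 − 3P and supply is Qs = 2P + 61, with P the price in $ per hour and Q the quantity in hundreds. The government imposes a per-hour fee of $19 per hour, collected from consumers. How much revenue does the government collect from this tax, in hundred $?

Before the tax: set 271 − 3P = 2P + 61 → P* = $42, Q* = 145.
With the tax collected from consumers, demand (in seller-price terms) shifts: Qd = 271 − 3(P + 19).
New equilibrium: consumers pay $49.6, producers receive $30.6, Q = 122.2. (Wedge: Pb − Ps = 19.)
Revenue = t · Q = 19 · 122.2 = $2321.8.

Tax revenue = $2321.8 hundred.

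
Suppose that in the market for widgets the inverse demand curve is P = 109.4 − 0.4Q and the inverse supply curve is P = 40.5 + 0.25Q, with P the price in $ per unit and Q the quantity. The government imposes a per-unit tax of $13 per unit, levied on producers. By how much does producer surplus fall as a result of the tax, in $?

Producer surplus falls by $480.

Inverting to Q(P) form: Qd = 273.5 − 2.5P; Qs = 4P − 162.
Before the tax: set 273.5 − 2.5P = 4P − 162 → P* = $67, Q* = 106.
With the tax collected from producers, supply shifts: Qs = 4(P − 13) − 162.
New equilibrium: consumers pay $75, producers receive $62, Q = 86. (Wedge: Pb − Ps = 13.)
ΔPS is the trapezoid between Q = 86 and Q = 106 of height $5: ½ · (106 + 86) · 5 = $480.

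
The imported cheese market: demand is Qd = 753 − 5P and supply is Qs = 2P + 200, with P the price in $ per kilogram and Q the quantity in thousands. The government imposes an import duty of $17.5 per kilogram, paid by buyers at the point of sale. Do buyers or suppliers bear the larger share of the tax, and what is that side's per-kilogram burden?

Suppliers bear the larger share: $12.5 per kilogram.

Without the tax, 753 − 5P = 2P + 200 gives 7P = 553, so P* = $79 and Q* = 358.
With the tax collected from buyers, demand (in seller-price terms) shifts: Qd = 753 − 5(P + 17.5).
Solving gives Q = 333 with buyers paying $84 and suppliers receiving $66.5 (the $17.5 wedge).
Per-kilogram burden: buyers $5, suppliers $12.5.
Suppliers take the larger share because supply is less price-elastic here (demand slope 5 vs supply slope 2).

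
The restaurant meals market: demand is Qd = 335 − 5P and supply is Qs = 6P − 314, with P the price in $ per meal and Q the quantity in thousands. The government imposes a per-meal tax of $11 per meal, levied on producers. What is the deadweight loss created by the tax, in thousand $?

Before the tax: set 335 − 5P = 6P − 314 → P* = $59, Q* = 40.
With the tax collected from producers, supply shifts: Qs = 6(P − 11) − 314.
Solving gives Q = 10 with buyers paying $65 and producers receiving $54 (the $11 wedge).
Quantity falls by |ΔQ| = |40 − 10| = 30.
DWL = ½ · t · |ΔQ| = ½ · 11 · 30 = $165.

Deadweight loss = $165 thousand.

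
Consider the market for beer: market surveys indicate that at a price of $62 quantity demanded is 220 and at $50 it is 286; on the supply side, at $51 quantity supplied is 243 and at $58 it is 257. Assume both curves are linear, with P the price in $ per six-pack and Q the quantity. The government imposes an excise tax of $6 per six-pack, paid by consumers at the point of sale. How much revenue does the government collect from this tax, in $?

Tax revenue = $1465.2.

Demand slope: (286 − 220)/(50 − 62) = -5.5, so Qd = 561 − 5.5P.
Supply slope: (257 − 243)/(58 − 51) = 2, so Qs = 2P + 141.
Without the tax, 561 − 5.5P = 2P + 141 gives 7.5P = 420, so P* = $56 and Q* = 253.
With the tax collected from consumers, demand (in seller-price terms) shifts: Qd = 561 − 5.5(P + 6).
New equilibrium: consumers pay $57.6, suppliers receive $51.6, Q = 244.2. (Wedge: Pb − Ps = 6.)
Revenue = t · Q = 6 · 244.2 = $1465.2.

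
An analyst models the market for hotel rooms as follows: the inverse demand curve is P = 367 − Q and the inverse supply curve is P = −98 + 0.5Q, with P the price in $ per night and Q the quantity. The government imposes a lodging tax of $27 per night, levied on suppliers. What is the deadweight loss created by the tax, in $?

Rewrite in direct form: Qd = 367 − P and Qs = 2P + 196.
Before the tax: set 367 − P = 2P + 196 → P* = $57, Q* = 310.
With the tax collected from suppliers, supply shifts: Qs = 2(P − 27) + 196.
Solving gives Q = 292 with consumers paying $75 and suppliers receiving $48 (the $27 wedge).
Quantity falls by |ΔQ| = |310 − 292| = 18.
DWL = ½ · t · |ΔQ| = ½ · 27 · 18 = $243.

Deadweight loss = $243.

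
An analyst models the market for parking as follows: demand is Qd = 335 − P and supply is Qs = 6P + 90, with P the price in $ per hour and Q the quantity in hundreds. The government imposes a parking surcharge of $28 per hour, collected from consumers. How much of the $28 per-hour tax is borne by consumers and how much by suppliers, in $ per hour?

Without the tax, 335 − P = 6P + 90 gives 7P = 245, so P* = $35 and Q* = 300.
With the tax collected from consumers, demand (in seller-price terms) shifts: Qd = 335 − (P + 28).
Solving gives Q = 276 with consumers paying $59 and suppliers receiving $31 (the $28 wedge).
Burden on consumers: $24; on suppliers: $4. (They sum to $28.)
The less price-elastic side of the market bears the larger share of a per-unit tax.

Consumers bear $24 per hour; suppliers bear $4 per hour.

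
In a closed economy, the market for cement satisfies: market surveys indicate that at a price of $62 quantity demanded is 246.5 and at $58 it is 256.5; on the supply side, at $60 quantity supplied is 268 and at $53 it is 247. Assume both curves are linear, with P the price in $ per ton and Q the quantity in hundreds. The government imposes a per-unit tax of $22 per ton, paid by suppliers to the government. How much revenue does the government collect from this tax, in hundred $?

Demand slope: (256.5 − 246.5)/(58 − 62) = -2.5, so Qd = 401.5 − 2.5P.
Supply slope: (247 − 268)/(53 − 60) = 3, so Qs = 3P + 88.
Before the tax: set 401.5 − 2.5P = 3P + 88 → P* = $57, Q* = 259.
With the tax collected from suppliers, supply shifts: Qs = 3(P − 22) + 88.
New equilibrium: buyers pay $69, suppliers receive $47, Q = 229. (Wedge: Pb − Ps = 22.)
Revenue = t · Q = 22 · 229 = $5038.

Tax revenue = $5038 hundred.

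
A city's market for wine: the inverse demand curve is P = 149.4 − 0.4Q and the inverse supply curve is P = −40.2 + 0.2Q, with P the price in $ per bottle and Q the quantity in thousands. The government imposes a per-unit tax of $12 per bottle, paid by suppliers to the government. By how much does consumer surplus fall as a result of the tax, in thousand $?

Consumer surplus falls by $2448 thousand.

Rewrite in direct form: Qd = 373.5 − 2.5P and Qs = 5P + 201.
Before the tax: set 373.5 − 2.5P = 5P + 201 → P* = $23, Q* = 316.
With the tax collected from suppliers, supply shifts: Qs = 5(P − 12) + 201.
New equilibrium: consumers pay $31, suppliers receive $19, Q = 296. (Wedge: Pb − Ps = 12.)
ΔCS is the trapezoid between Q = 296 and Q = 316 of height $8: ½ · (316 + 296) · 8 = $2448.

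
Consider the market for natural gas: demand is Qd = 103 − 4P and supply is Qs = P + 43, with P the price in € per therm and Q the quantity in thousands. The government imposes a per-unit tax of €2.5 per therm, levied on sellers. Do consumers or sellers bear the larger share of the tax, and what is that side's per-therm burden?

Sellers bear the larger share: €2 per therm.

Before the tax: set 103 − 4P = P + 43 → P* = €12, Q* = 55.
With the tax collected from sellers, supply shifts: Qs = (P − 2.5) + 43.
New equilibrium: consumers pay €12.5, sellers receive €10, Q = 53. (Wedge: Pb − Ps = 2.5.)
Per-therm burden: consumers €0.5, sellers €2.
Sellers take the larger share because supply is less price-elastic here (demand slope 4 vs supply slope 1).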